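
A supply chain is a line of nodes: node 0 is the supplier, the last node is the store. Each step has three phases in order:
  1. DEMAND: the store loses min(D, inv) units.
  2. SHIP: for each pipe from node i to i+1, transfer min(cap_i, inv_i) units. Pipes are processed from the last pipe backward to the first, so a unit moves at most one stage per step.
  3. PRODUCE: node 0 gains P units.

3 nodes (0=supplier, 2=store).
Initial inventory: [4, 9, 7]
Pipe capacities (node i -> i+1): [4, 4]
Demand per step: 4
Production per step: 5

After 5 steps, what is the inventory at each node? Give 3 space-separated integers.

Step 1: demand=4,sold=4 ship[1->2]=4 ship[0->1]=4 prod=5 -> inv=[5 9 7]
Step 2: demand=4,sold=4 ship[1->2]=4 ship[0->1]=4 prod=5 -> inv=[6 9 7]
Step 3: demand=4,sold=4 ship[1->2]=4 ship[0->1]=4 prod=5 -> inv=[7 9 7]
Step 4: demand=4,sold=4 ship[1->2]=4 ship[0->1]=4 prod=5 -> inv=[8 9 7]
Step 5: demand=4,sold=4 ship[1->2]=4 ship[0->1]=4 prod=5 -> inv=[9 9 7]

9 9 7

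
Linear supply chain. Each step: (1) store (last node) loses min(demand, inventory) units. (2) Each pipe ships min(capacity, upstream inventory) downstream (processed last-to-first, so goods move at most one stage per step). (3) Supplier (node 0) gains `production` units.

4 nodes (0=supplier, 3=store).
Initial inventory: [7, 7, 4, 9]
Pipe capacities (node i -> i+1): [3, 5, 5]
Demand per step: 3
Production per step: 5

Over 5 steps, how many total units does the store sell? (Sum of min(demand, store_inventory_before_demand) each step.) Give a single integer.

Answer: 15

Derivation:
Step 1: sold=3 (running total=3) -> [9 5 5 10]
Step 2: sold=3 (running total=6) -> [11 3 5 12]
Step 3: sold=3 (running total=9) -> [13 3 3 14]
Step 4: sold=3 (running total=12) -> [15 3 3 14]
Step 5: sold=3 (running total=15) -> [17 3 3 14]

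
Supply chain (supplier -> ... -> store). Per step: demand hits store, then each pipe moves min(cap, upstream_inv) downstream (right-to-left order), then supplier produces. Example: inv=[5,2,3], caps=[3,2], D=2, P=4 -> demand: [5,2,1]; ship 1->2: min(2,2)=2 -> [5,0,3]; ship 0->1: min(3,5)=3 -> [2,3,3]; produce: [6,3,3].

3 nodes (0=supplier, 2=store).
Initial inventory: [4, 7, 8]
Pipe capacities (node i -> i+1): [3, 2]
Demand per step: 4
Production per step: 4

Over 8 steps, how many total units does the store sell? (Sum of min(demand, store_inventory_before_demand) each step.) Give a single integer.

Step 1: sold=4 (running total=4) -> [5 8 6]
Step 2: sold=4 (running total=8) -> [6 9 4]
Step 3: sold=4 (running total=12) -> [7 10 2]
Step 4: sold=2 (running total=14) -> [8 11 2]
Step 5: sold=2 (running total=16) -> [9 12 2]
Step 6: sold=2 (running total=18) -> [10 13 2]
Step 7: sold=2 (running total=20) -> [11 14 2]
Step 8: sold=2 (running total=22) -> [12 15 2]

Answer: 22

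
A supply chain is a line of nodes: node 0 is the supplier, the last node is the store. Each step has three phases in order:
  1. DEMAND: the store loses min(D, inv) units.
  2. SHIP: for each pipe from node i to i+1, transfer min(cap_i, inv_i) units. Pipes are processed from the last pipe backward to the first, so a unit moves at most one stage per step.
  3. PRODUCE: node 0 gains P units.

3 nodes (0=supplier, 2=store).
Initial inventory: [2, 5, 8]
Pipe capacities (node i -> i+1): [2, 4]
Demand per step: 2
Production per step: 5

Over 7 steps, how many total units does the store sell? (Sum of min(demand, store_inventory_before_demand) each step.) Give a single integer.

Step 1: sold=2 (running total=2) -> [5 3 10]
Step 2: sold=2 (running total=4) -> [8 2 11]
Step 3: sold=2 (running total=6) -> [11 2 11]
Step 4: sold=2 (running total=8) -> [14 2 11]
Step 5: sold=2 (running total=10) -> [17 2 11]
Step 6: sold=2 (running total=12) -> [20 2 11]
Step 7: sold=2 (running total=14) -> [23 2 11]

Answer: 14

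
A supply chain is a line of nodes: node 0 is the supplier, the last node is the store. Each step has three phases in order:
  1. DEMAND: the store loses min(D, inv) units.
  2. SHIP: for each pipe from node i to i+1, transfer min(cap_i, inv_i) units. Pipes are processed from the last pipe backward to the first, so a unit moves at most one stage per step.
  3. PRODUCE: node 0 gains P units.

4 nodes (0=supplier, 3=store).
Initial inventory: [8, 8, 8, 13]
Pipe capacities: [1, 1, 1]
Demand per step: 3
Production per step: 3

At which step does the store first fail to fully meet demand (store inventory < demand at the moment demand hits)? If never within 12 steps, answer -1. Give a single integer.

Step 1: demand=3,sold=3 ship[2->3]=1 ship[1->2]=1 ship[0->1]=1 prod=3 -> [10 8 8 11]
Step 2: demand=3,sold=3 ship[2->3]=1 ship[1->2]=1 ship[0->1]=1 prod=3 -> [12 8 8 9]
Step 3: demand=3,sold=3 ship[2->3]=1 ship[1->2]=1 ship[0->1]=1 prod=3 -> [14 8 8 7]
Step 4: demand=3,sold=3 ship[2->3]=1 ship[1->2]=1 ship[0->1]=1 prod=3 -> [16 8 8 5]
Step 5: demand=3,sold=3 ship[2->3]=1 ship[1->2]=1 ship[0->1]=1 prod=3 -> [18 8 8 3]
Step 6: demand=3,sold=3 ship[2->3]=1 ship[1->2]=1 ship[0->1]=1 prod=3 -> [20 8 8 1]
Step 7: demand=3,sold=1 ship[2->3]=1 ship[1->2]=1 ship[0->1]=1 prod=3 -> [22 8 8 1]
Step 8: demand=3,sold=1 ship[2->3]=1 ship[1->2]=1 ship[0->1]=1 prod=3 -> [24 8 8 1]
Step 9: demand=3,sold=1 ship[2->3]=1 ship[1->2]=1 ship[0->1]=1 prod=3 -> [26 8 8 1]
Step 10: demand=3,sold=1 ship[2->3]=1 ship[1->2]=1 ship[0->1]=1 prod=3 -> [28 8 8 1]
Step 11: demand=3,sold=1 ship[2->3]=1 ship[1->2]=1 ship[0->1]=1 prod=3 -> [30 8 8 1]
Step 12: demand=3,sold=1 ship[2->3]=1 ship[1->2]=1 ship[0->1]=1 prod=3 -> [32 8 8 1]
First stockout at step 7

7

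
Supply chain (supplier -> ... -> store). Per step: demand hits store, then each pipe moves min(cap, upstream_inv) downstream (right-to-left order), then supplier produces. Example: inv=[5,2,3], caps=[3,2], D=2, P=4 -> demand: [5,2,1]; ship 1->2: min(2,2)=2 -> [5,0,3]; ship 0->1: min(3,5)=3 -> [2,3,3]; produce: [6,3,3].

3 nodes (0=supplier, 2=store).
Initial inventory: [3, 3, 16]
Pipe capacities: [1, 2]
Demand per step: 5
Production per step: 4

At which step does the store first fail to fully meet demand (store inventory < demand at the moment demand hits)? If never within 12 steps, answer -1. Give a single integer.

Step 1: demand=5,sold=5 ship[1->2]=2 ship[0->1]=1 prod=4 -> [6 2 13]
Step 2: demand=5,sold=5 ship[1->2]=2 ship[0->1]=1 prod=4 -> [9 1 10]
Step 3: demand=5,sold=5 ship[1->2]=1 ship[0->1]=1 prod=4 -> [12 1 6]
Step 4: demand=5,sold=5 ship[1->2]=1 ship[0->1]=1 prod=4 -> [15 1 2]
Step 5: demand=5,sold=2 ship[1->2]=1 ship[0->1]=1 prod=4 -> [18 1 1]
Step 6: demand=5,sold=1 ship[1->2]=1 ship[0->1]=1 prod=4 -> [21 1 1]
Step 7: demand=5,sold=1 ship[1->2]=1 ship[0->1]=1 prod=4 -> [24 1 1]
Step 8: demand=5,sold=1 ship[1->2]=1 ship[0->1]=1 prod=4 -> [27 1 1]
Step 9: demand=5,sold=1 ship[1->2]=1 ship[0->1]=1 prod=4 -> [30 1 1]
Step 10: demand=5,sold=1 ship[1->2]=1 ship[0->1]=1 prod=4 -> [33 1 1]
Step 11: demand=5,sold=1 ship[1->2]=1 ship[0->1]=1 prod=4 -> [36 1 1]
Step 12: demand=5,sold=1 ship[1->2]=1 ship[0->1]=1 prod=4 -> [39 1 1]
First stockout at step 5

5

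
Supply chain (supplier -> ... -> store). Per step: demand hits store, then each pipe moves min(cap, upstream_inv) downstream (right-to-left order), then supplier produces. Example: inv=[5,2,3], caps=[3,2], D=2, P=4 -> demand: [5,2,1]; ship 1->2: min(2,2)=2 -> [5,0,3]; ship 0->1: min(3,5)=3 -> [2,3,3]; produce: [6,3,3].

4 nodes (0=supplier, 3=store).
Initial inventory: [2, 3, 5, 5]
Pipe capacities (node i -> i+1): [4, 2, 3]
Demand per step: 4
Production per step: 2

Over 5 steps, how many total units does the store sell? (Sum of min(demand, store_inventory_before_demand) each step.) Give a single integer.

Answer: 16

Derivation:
Step 1: sold=4 (running total=4) -> [2 3 4 4]
Step 2: sold=4 (running total=8) -> [2 3 3 3]
Step 3: sold=3 (running total=11) -> [2 3 2 3]
Step 4: sold=3 (running total=14) -> [2 3 2 2]
Step 5: sold=2 (running total=16) -> [2 3 2 2]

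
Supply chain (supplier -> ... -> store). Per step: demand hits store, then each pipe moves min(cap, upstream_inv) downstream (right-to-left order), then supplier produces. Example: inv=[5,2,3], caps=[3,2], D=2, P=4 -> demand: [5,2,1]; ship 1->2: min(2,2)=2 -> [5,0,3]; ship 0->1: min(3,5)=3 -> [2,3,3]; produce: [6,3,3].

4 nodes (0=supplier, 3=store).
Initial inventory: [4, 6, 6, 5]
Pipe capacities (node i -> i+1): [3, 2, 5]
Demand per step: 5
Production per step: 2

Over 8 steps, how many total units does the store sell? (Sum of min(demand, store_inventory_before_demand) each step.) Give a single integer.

Step 1: sold=5 (running total=5) -> [3 7 3 5]
Step 2: sold=5 (running total=10) -> [2 8 2 3]
Step 3: sold=3 (running total=13) -> [2 8 2 2]
Step 4: sold=2 (running total=15) -> [2 8 2 2]
Step 5: sold=2 (running total=17) -> [2 8 2 2]
Step 6: sold=2 (running total=19) -> [2 8 2 2]
Step 7: sold=2 (running total=21) -> [2 8 2 2]
Step 8: sold=2 (running total=23) -> [2 8 2 2]

Answer: 23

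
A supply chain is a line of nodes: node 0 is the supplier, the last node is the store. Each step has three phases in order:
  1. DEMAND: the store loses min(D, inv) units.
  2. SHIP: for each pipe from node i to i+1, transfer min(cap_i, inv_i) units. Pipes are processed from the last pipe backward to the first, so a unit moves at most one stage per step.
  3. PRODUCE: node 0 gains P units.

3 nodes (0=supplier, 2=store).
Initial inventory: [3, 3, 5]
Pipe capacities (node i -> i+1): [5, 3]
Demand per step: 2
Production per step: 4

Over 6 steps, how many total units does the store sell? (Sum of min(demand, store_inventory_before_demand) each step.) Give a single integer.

Answer: 12

Derivation:
Step 1: sold=2 (running total=2) -> [4 3 6]
Step 2: sold=2 (running total=4) -> [4 4 7]
Step 3: sold=2 (running total=6) -> [4 5 8]
Step 4: sold=2 (running total=8) -> [4 6 9]
Step 5: sold=2 (running total=10) -> [4 7 10]
Step 6: sold=2 (running total=12) -> [4 8 11]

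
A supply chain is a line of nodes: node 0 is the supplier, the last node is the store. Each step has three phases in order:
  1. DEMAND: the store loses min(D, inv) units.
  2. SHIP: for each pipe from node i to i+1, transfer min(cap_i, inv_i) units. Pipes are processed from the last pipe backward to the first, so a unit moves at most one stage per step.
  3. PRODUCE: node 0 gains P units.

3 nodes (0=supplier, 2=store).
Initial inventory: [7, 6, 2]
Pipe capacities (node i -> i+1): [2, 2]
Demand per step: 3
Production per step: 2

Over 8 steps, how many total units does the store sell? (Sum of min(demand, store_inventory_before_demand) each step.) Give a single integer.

Answer: 16

Derivation:
Step 1: sold=2 (running total=2) -> [7 6 2]
Step 2: sold=2 (running total=4) -> [7 6 2]
Step 3: sold=2 (running total=6) -> [7 6 2]
Step 4: sold=2 (running total=8) -> [7 6 2]
Step 5: sold=2 (running total=10) -> [7 6 2]
Step 6: sold=2 (running total=12) -> [7 6 2]
Step 7: sold=2 (running total=14) -> [7 6 2]
Step 8: sold=2 (running total=16) -> [7 6 2]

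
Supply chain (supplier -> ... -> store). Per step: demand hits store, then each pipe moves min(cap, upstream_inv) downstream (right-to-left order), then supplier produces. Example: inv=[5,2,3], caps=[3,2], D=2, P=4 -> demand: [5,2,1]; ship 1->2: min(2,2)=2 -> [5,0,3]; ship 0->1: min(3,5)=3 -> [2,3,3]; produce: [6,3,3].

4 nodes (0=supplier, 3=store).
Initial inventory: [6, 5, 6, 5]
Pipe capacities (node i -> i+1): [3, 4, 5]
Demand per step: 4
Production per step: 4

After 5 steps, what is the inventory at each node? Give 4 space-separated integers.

Step 1: demand=4,sold=4 ship[2->3]=5 ship[1->2]=4 ship[0->1]=3 prod=4 -> inv=[7 4 5 6]
Step 2: demand=4,sold=4 ship[2->3]=5 ship[1->2]=4 ship[0->1]=3 prod=4 -> inv=[8 3 4 7]
Step 3: demand=4,sold=4 ship[2->3]=4 ship[1->2]=3 ship[0->1]=3 prod=4 -> inv=[9 3 3 7]
Step 4: demand=4,sold=4 ship[2->3]=3 ship[1->2]=3 ship[0->1]=3 prod=4 -> inv=[10 3 3 6]
Step 5: demand=4,sold=4 ship[2->3]=3 ship[1->2]=3 ship[0->1]=3 prod=4 -> inv=[11 3 3 5]

11 3 3 5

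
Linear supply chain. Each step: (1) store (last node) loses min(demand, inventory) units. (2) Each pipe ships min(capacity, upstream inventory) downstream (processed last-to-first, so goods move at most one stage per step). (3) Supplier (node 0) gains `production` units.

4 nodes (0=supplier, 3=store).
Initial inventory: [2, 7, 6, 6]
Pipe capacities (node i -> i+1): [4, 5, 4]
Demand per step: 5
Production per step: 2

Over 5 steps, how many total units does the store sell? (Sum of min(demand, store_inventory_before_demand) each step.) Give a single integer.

Answer: 22

Derivation:
Step 1: sold=5 (running total=5) -> [2 4 7 5]
Step 2: sold=5 (running total=10) -> [2 2 7 4]
Step 3: sold=4 (running total=14) -> [2 2 5 4]
Step 4: sold=4 (running total=18) -> [2 2 3 4]
Step 5: sold=4 (running total=22) -> [2 2 2 3]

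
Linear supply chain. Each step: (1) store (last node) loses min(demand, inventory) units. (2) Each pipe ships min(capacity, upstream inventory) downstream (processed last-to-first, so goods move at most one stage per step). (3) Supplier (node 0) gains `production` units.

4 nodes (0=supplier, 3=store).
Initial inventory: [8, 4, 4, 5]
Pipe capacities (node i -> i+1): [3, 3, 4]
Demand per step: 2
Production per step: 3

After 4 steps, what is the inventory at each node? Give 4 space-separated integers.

Step 1: demand=2,sold=2 ship[2->3]=4 ship[1->2]=3 ship[0->1]=3 prod=3 -> inv=[8 4 3 7]
Step 2: demand=2,sold=2 ship[2->3]=3 ship[1->2]=3 ship[0->1]=3 prod=3 -> inv=[8 4 3 8]
Step 3: demand=2,sold=2 ship[2->3]=3 ship[1->2]=3 ship[0->1]=3 prod=3 -> inv=[8 4 3 9]
Step 4: demand=2,sold=2 ship[2->3]=3 ship[1->2]=3 ship[0->1]=3 prod=3 -> inv=[8 4 3 10]

8 4 3 10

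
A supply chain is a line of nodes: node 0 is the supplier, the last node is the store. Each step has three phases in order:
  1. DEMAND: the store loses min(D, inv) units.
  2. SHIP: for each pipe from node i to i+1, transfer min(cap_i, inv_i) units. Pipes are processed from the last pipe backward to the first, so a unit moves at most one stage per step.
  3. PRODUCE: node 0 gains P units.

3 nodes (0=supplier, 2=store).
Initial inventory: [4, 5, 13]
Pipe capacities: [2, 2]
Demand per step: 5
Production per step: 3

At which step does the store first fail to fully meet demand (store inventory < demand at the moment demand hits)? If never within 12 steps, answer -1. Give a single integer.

Step 1: demand=5,sold=5 ship[1->2]=2 ship[0->1]=2 prod=3 -> [5 5 10]
Step 2: demand=5,sold=5 ship[1->2]=2 ship[0->1]=2 prod=3 -> [6 5 7]
Step 3: demand=5,sold=5 ship[1->2]=2 ship[0->1]=2 prod=3 -> [7 5 4]
Step 4: demand=5,sold=4 ship[1->2]=2 ship[0->1]=2 prod=3 -> [8 5 2]
Step 5: demand=5,sold=2 ship[1->2]=2 ship[0->1]=2 prod=3 -> [9 5 2]
Step 6: demand=5,sold=2 ship[1->2]=2 ship[0->1]=2 prod=3 -> [10 5 2]
Step 7: demand=5,sold=2 ship[1->2]=2 ship[0->1]=2 prod=3 -> [11 5 2]
Step 8: demand=5,sold=2 ship[1->2]=2 ship[0->1]=2 prod=3 -> [12 5 2]
Step 9: demand=5,sold=2 ship[1->2]=2 ship[0->1]=2 prod=3 -> [13 5 2]
Step 10: demand=5,sold=2 ship[1->2]=2 ship[0->1]=2 prod=3 -> [14 5 2]
Step 11: demand=5,sold=2 ship[1->2]=2 ship[0->1]=2 prod=3 -> [15 5 2]
Step 12: demand=5,sold=2 ship[1->2]=2 ship[0->1]=2 prod=3 -> [16 5 2]
First stockout at step 4

4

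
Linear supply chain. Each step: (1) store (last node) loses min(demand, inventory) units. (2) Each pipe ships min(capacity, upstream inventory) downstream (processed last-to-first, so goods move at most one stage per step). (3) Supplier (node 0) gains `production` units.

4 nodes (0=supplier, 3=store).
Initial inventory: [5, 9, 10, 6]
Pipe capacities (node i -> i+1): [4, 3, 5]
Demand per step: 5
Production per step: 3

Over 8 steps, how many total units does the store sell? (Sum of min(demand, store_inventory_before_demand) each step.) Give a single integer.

Answer: 34

Derivation:
Step 1: sold=5 (running total=5) -> [4 10 8 6]
Step 2: sold=5 (running total=10) -> [3 11 6 6]
Step 3: sold=5 (running total=15) -> [3 11 4 6]
Step 4: sold=5 (running total=20) -> [3 11 3 5]
Step 5: sold=5 (running total=25) -> [3 11 3 3]
Step 6: sold=3 (running total=28) -> [3 11 3 3]
Step 7: sold=3 (running total=31) -> [3 11 3 3]
Step 8: sold=3 (running total=34) -> [3 11 3 3]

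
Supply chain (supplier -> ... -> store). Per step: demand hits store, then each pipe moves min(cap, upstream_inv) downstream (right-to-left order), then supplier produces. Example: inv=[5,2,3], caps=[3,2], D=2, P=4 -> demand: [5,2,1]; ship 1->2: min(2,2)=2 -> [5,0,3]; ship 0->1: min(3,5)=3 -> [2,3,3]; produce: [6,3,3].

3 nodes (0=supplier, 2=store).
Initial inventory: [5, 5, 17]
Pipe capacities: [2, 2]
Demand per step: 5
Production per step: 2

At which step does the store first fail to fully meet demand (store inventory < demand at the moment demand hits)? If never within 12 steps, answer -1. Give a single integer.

Step 1: demand=5,sold=5 ship[1->2]=2 ship[0->1]=2 prod=2 -> [5 5 14]
Step 2: demand=5,sold=5 ship[1->2]=2 ship[0->1]=2 prod=2 -> [5 5 11]
Step 3: demand=5,sold=5 ship[1->2]=2 ship[0->1]=2 prod=2 -> [5 5 8]
Step 4: demand=5,sold=5 ship[1->2]=2 ship[0->1]=2 prod=2 -> [5 5 5]
Step 5: demand=5,sold=5 ship[1->2]=2 ship[0->1]=2 prod=2 -> [5 5 2]
Step 6: demand=5,sold=2 ship[1->2]=2 ship[0->1]=2 prod=2 -> [5 5 2]
Step 7: demand=5,sold=2 ship[1->2]=2 ship[0->1]=2 prod=2 -> [5 5 2]
Step 8: demand=5,sold=2 ship[1->2]=2 ship[0->1]=2 prod=2 -> [5 5 2]
Step 9: demand=5,sold=2 ship[1->2]=2 ship[0->1]=2 prod=2 -> [5 5 2]
Step 10: demand=5,sold=2 ship[1->2]=2 ship[0->1]=2 prod=2 -> [5 5 2]
Step 11: demand=5,sold=2 ship[1->2]=2 ship[0->1]=2 prod=2 -> [5 5 2]
Step 12: demand=5,sold=2 ship[1->2]=2 ship[0->1]=2 prod=2 -> [5 5 2]
First stockout at step 6

6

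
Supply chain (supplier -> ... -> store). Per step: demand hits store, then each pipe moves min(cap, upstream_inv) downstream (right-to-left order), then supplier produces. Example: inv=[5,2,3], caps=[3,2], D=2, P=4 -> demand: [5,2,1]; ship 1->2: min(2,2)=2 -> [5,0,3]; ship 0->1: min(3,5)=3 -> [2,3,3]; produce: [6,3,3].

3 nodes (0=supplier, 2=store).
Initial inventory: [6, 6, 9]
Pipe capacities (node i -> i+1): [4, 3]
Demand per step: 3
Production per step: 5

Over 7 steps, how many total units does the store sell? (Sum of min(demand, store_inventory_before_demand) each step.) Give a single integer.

Answer: 21

Derivation:
Step 1: sold=3 (running total=3) -> [7 7 9]
Step 2: sold=3 (running total=6) -> [8 8 9]
Step 3: sold=3 (running total=9) -> [9 9 9]
Step 4: sold=3 (running total=12) -> [10 10 9]
Step 5: sold=3 (running total=15) -> [11 11 9]
Step 6: sold=3 (running total=18) -> [12 12 9]
Step 7: sold=3 (running total=21) -> [13 13 9]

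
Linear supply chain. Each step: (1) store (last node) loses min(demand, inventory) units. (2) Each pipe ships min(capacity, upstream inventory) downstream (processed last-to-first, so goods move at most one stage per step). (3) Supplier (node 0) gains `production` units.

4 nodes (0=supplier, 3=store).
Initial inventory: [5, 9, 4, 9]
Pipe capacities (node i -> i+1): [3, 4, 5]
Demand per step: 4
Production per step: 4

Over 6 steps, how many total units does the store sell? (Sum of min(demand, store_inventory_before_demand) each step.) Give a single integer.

Step 1: sold=4 (running total=4) -> [6 8 4 9]
Step 2: sold=4 (running total=8) -> [7 7 4 9]
Step 3: sold=4 (running total=12) -> [8 6 4 9]
Step 4: sold=4 (running total=16) -> [9 5 4 9]
Step 5: sold=4 (running total=20) -> [10 4 4 9]
Step 6: sold=4 (running total=24) -> [11 3 4 9]

Answer: 24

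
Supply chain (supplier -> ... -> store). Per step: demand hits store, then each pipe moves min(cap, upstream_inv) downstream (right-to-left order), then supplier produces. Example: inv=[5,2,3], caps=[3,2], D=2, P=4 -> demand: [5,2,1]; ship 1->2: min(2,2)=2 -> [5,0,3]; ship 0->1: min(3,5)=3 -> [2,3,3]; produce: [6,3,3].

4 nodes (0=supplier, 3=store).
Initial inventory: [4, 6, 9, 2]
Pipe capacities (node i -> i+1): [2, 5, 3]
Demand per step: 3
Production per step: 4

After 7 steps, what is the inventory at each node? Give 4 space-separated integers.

Step 1: demand=3,sold=2 ship[2->3]=3 ship[1->2]=5 ship[0->1]=2 prod=4 -> inv=[6 3 11 3]
Step 2: demand=3,sold=3 ship[2->3]=3 ship[1->2]=3 ship[0->1]=2 prod=4 -> inv=[8 2 11 3]
Step 3: demand=3,sold=3 ship[2->3]=3 ship[1->2]=2 ship[0->1]=2 prod=4 -> inv=[10 2 10 3]
Step 4: demand=3,sold=3 ship[2->3]=3 ship[1->2]=2 ship[0->1]=2 prod=4 -> inv=[12 2 9 3]
Step 5: demand=3,sold=3 ship[2->3]=3 ship[1->2]=2 ship[0->1]=2 prod=4 -> inv=[14 2 8 3]
Step 6: demand=3,sold=3 ship[2->3]=3 ship[1->2]=2 ship[0->1]=2 prod=4 -> inv=[16 2 7 3]
Step 7: demand=3,sold=3 ship[2->3]=3 ship[1->2]=2 ship[0->1]=2 prod=4 -> inv=[18 2 6 3]

18 2 6 3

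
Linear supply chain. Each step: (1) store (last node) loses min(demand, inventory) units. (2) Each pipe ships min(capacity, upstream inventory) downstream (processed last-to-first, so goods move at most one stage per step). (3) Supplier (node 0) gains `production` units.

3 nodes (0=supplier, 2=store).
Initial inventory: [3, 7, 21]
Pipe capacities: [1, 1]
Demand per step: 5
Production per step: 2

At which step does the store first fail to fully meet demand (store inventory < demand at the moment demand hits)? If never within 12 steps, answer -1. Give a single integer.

Step 1: demand=5,sold=5 ship[1->2]=1 ship[0->1]=1 prod=2 -> [4 7 17]
Step 2: demand=5,sold=5 ship[1->2]=1 ship[0->1]=1 prod=2 -> [5 7 13]
Step 3: demand=5,sold=5 ship[1->2]=1 ship[0->1]=1 prod=2 -> [6 7 9]
Step 4: demand=5,sold=5 ship[1->2]=1 ship[0->1]=1 prod=2 -> [7 7 5]
Step 5: demand=5,sold=5 ship[1->2]=1 ship[0->1]=1 prod=2 -> [8 7 1]
Step 6: demand=5,sold=1 ship[1->2]=1 ship[0->1]=1 prod=2 -> [9 7 1]
Step 7: demand=5,sold=1 ship[1->2]=1 ship[0->1]=1 prod=2 -> [10 7 1]
Step 8: demand=5,sold=1 ship[1->2]=1 ship[0->1]=1 prod=2 -> [11 7 1]
Step 9: demand=5,sold=1 ship[1->2]=1 ship[0->1]=1 prod=2 -> [12 7 1]
Step 10: demand=5,sold=1 ship[1->2]=1 ship[0->1]=1 prod=2 -> [13 7 1]
Step 11: demand=5,sold=1 ship[1->2]=1 ship[0->1]=1 prod=2 -> [14 7 1]
Step 12: demand=5,sold=1 ship[1->2]=1 ship[0->1]=1 prod=2 -> [15 7 1]
First stockout at step 6

6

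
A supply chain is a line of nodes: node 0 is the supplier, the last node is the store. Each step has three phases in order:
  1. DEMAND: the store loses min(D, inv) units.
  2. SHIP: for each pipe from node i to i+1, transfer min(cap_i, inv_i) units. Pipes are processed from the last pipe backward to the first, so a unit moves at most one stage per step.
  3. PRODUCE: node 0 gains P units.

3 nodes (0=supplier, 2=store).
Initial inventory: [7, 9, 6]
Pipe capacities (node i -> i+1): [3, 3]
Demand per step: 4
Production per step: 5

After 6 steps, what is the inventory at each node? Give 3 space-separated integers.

Step 1: demand=4,sold=4 ship[1->2]=3 ship[0->1]=3 prod=5 -> inv=[9 9 5]
Step 2: demand=4,sold=4 ship[1->2]=3 ship[0->1]=3 prod=5 -> inv=[11 9 4]
Step 3: demand=4,sold=4 ship[1->2]=3 ship[0->1]=3 prod=5 -> inv=[13 9 3]
Step 4: demand=4,sold=3 ship[1->2]=3 ship[0->1]=3 prod=5 -> inv=[15 9 3]
Step 5: demand=4,sold=3 ship[1->2]=3 ship[0->1]=3 prod=5 -> inv=[17 9 3]
Step 6: demand=4,sold=3 ship[1->2]=3 ship[0->1]=3 prod=5 -> inv=[19 9 3]

19 9 3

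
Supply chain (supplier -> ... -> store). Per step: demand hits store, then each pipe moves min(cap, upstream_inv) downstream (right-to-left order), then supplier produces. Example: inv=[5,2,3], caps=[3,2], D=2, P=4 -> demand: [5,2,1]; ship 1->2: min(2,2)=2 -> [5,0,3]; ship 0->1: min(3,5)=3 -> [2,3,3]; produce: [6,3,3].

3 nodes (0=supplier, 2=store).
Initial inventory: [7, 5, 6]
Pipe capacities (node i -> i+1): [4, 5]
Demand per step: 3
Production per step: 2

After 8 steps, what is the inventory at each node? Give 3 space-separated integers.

Step 1: demand=3,sold=3 ship[1->2]=5 ship[0->1]=4 prod=2 -> inv=[5 4 8]
Step 2: demand=3,sold=3 ship[1->2]=4 ship[0->1]=4 prod=2 -> inv=[3 4 9]
Step 3: demand=3,sold=3 ship[1->2]=4 ship[0->1]=3 prod=2 -> inv=[2 3 10]
Step 4: demand=3,sold=3 ship[1->2]=3 ship[0->1]=2 prod=2 -> inv=[2 2 10]
Step 5: demand=3,sold=3 ship[1->2]=2 ship[0->1]=2 prod=2 -> inv=[2 2 9]
Step 6: demand=3,sold=3 ship[1->2]=2 ship[0->1]=2 prod=2 -> inv=[2 2 8]
Step 7: demand=3,sold=3 ship[1->2]=2 ship[0->1]=2 prod=2 -> inv=[2 2 7]
Step 8: demand=3,sold=3 ship[1->2]=2 ship[0->1]=2 prod=2 -> inv=[2 2 6]

2 2 6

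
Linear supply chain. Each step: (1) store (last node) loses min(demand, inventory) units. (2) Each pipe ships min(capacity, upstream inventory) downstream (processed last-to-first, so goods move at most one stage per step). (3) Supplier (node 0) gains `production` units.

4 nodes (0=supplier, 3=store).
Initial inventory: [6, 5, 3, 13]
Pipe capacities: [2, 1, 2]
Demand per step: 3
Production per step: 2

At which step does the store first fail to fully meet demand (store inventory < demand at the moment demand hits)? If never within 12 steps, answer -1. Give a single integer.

Step 1: demand=3,sold=3 ship[2->3]=2 ship[1->2]=1 ship[0->1]=2 prod=2 -> [6 6 2 12]
Step 2: demand=3,sold=3 ship[2->3]=2 ship[1->2]=1 ship[0->1]=2 prod=2 -> [6 7 1 11]
Step 3: demand=3,sold=3 ship[2->3]=1 ship[1->2]=1 ship[0->1]=2 prod=2 -> [6 8 1 9]
Step 4: demand=3,sold=3 ship[2->3]=1 ship[1->2]=1 ship[0->1]=2 prod=2 -> [6 9 1 7]
Step 5: demand=3,sold=3 ship[2->3]=1 ship[1->2]=1 ship[0->1]=2 prod=2 -> [6 10 1 5]
Step 6: demand=3,sold=3 ship[2->3]=1 ship[1->2]=1 ship[0->1]=2 prod=2 -> [6 11 1 3]
Step 7: demand=3,sold=3 ship[2->3]=1 ship[1->2]=1 ship[0->1]=2 prod=2 -> [6 12 1 1]
Step 8: demand=3,sold=1 ship[2->3]=1 ship[1->2]=1 ship[0->1]=2 prod=2 -> [6 13 1 1]
Step 9: demand=3,sold=1 ship[2->3]=1 ship[1->2]=1 ship[0->1]=2 prod=2 -> [6 14 1 1]
Step 10: demand=3,sold=1 ship[2->3]=1 ship[1->2]=1 ship[0->1]=2 prod=2 -> [6 15 1 1]
Step 11: demand=3,sold=1 ship[2->3]=1 ship[1->2]=1 ship[0->1]=2 prod=2 -> [6 16 1 1]
Step 12: demand=3,sold=1 ship[2->3]=1 ship[1->2]=1 ship[0->1]=2 prod=2 -> [6 17 1 1]
First stockout at step 8

8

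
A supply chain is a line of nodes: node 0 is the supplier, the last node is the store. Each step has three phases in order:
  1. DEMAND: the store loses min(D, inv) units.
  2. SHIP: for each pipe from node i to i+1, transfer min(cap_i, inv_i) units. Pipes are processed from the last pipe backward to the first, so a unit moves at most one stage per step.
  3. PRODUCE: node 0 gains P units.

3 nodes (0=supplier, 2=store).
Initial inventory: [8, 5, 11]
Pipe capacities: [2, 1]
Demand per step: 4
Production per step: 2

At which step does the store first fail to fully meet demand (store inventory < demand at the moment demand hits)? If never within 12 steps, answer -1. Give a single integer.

Step 1: demand=4,sold=4 ship[1->2]=1 ship[0->1]=2 prod=2 -> [8 6 8]
Step 2: demand=4,sold=4 ship[1->2]=1 ship[0->1]=2 prod=2 -> [8 7 5]
Step 3: demand=4,sold=4 ship[1->2]=1 ship[0->1]=2 prod=2 -> [8 8 2]
Step 4: demand=4,sold=2 ship[1->2]=1 ship[0->1]=2 prod=2 -> [8 9 1]
Step 5: demand=4,sold=1 ship[1->2]=1 ship[0->1]=2 prod=2 -> [8 10 1]
Step 6: demand=4,sold=1 ship[1->2]=1 ship[0->1]=2 prod=2 -> [8 11 1]
Step 7: demand=4,sold=1 ship[1->2]=1 ship[0->1]=2 prod=2 -> [8 12 1]
Step 8: demand=4,sold=1 ship[1->2]=1 ship[0->1]=2 prod=2 -> [8 13 1]
Step 9: demand=4,sold=1 ship[1->2]=1 ship[0->1]=2 prod=2 -> [8 14 1]
Step 10: demand=4,sold=1 ship[1->2]=1 ship[0->1]=2 prod=2 -> [8 15 1]
Step 11: demand=4,sold=1 ship[1->2]=1 ship[0->1]=2 prod=2 -> [8 16 1]
Step 12: demand=4,sold=1 ship[1->2]=1 ship[0->1]=2 prod=2 -> [8 17 1]
First stockout at step 4

4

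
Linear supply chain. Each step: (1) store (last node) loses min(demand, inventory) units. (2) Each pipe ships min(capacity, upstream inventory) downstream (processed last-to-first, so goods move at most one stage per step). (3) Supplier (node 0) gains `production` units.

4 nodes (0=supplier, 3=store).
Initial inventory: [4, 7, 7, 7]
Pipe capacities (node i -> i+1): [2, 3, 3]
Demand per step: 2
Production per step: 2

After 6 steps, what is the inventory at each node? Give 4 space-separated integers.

Step 1: demand=2,sold=2 ship[2->3]=3 ship[1->2]=3 ship[0->1]=2 prod=2 -> inv=[4 6 7 8]
Step 2: demand=2,sold=2 ship[2->3]=3 ship[1->2]=3 ship[0->1]=2 prod=2 -> inv=[4 5 7 9]
Step 3: demand=2,sold=2 ship[2->3]=3 ship[1->2]=3 ship[0->1]=2 prod=2 -> inv=[4 4 7 10]
Step 4: demand=2,sold=2 ship[2->3]=3 ship[1->2]=3 ship[0->1]=2 prod=2 -> inv=[4 3 7 11]
Step 5: demand=2,sold=2 ship[2->3]=3 ship[1->2]=3 ship[0->1]=2 prod=2 -> inv=[4 2 7 12]
Step 6: demand=2,sold=2 ship[2->3]=3 ship[1->2]=2 ship[0->1]=2 prod=2 -> inv=[4 2 6 13]

4 2 6 13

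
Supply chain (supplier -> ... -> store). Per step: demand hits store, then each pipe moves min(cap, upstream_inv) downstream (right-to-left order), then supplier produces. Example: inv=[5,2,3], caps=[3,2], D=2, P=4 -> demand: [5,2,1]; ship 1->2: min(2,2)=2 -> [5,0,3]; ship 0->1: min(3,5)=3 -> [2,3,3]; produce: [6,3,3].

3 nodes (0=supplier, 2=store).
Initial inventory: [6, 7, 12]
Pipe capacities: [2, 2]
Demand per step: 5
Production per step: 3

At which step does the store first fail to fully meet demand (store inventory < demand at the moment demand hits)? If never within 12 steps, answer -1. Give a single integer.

Step 1: demand=5,sold=5 ship[1->2]=2 ship[0->1]=2 prod=3 -> [7 7 9]
Step 2: demand=5,sold=5 ship[1->2]=2 ship[0->1]=2 prod=3 -> [8 7 6]
Step 3: demand=5,sold=5 ship[1->2]=2 ship[0->1]=2 prod=3 -> [9 7 3]
Step 4: demand=5,sold=3 ship[1->2]=2 ship[0->1]=2 prod=3 -> [10 7 2]
Step 5: demand=5,sold=2 ship[1->2]=2 ship[0->1]=2 prod=3 -> [11 7 2]
Step 6: demand=5,sold=2 ship[1->2]=2 ship[0->1]=2 prod=3 -> [12 7 2]
Step 7: demand=5,sold=2 ship[1->2]=2 ship[0->1]=2 prod=3 -> [13 7 2]
Step 8: demand=5,sold=2 ship[1->2]=2 ship[0->1]=2 prod=3 -> [14 7 2]
Step 9: demand=5,sold=2 ship[1->2]=2 ship[0->1]=2 prod=3 -> [15 7 2]
Step 10: demand=5,sold=2 ship[1->2]=2 ship[0->1]=2 prod=3 -> [16 7 2]
Step 11: demand=5,sold=2 ship[1->2]=2 ship[0->1]=2 prod=3 -> [17 7 2]
Step 12: demand=5,sold=2 ship[1->2]=2 ship[0->1]=2 prod=3 -> [18 7 2]
First stockout at step 4

4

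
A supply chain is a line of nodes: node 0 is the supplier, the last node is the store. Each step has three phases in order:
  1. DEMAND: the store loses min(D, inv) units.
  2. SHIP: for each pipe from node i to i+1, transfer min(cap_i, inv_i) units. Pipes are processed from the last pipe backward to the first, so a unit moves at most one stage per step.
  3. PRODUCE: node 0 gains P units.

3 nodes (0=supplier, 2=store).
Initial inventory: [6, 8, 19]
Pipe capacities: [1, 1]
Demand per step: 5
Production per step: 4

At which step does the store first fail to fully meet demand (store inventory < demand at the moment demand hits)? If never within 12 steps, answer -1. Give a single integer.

Step 1: demand=5,sold=5 ship[1->2]=1 ship[0->1]=1 prod=4 -> [9 8 15]
Step 2: demand=5,sold=5 ship[1->2]=1 ship[0->1]=1 prod=4 -> [12 8 11]
Step 3: demand=5,sold=5 ship[1->2]=1 ship[0->1]=1 prod=4 -> [15 8 7]
Step 4: demand=5,sold=5 ship[1->2]=1 ship[0->1]=1 prod=4 -> [18 8 3]
Step 5: demand=5,sold=3 ship[1->2]=1 ship[0->1]=1 prod=4 -> [21 8 1]
Step 6: demand=5,sold=1 ship[1->2]=1 ship[0->1]=1 prod=4 -> [24 8 1]
Step 7: demand=5,sold=1 ship[1->2]=1 ship[0->1]=1 prod=4 -> [27 8 1]
Step 8: demand=5,sold=1 ship[1->2]=1 ship[0->1]=1 prod=4 -> [30 8 1]
Step 9: demand=5,sold=1 ship[1->2]=1 ship[0->1]=1 prod=4 -> [33 8 1]
Step 10: demand=5,sold=1 ship[1->2]=1 ship[0->1]=1 prod=4 -> [36 8 1]
Step 11: demand=5,sold=1 ship[1->2]=1 ship[0->1]=1 prod=4 -> [39 8 1]
Step 12: demand=5,sold=1 ship[1->2]=1 ship[0->1]=1 prod=4 -> [42 8 1]
First stockout at step 5

5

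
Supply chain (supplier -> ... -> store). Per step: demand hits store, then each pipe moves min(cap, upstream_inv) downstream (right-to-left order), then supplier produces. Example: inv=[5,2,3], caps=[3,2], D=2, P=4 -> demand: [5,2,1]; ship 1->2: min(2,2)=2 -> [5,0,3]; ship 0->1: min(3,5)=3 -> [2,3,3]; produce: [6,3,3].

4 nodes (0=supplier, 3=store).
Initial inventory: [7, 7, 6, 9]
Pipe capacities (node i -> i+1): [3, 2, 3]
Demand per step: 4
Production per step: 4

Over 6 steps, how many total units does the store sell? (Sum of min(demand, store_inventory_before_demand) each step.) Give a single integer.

Answer: 23

Derivation:
Step 1: sold=4 (running total=4) -> [8 8 5 8]
Step 2: sold=4 (running total=8) -> [9 9 4 7]
Step 3: sold=4 (running total=12) -> [10 10 3 6]
Step 4: sold=4 (running total=16) -> [11 11 2 5]
Step 5: sold=4 (running total=20) -> [12 12 2 3]
Step 6: sold=3 (running total=23) -> [13 13 2 2]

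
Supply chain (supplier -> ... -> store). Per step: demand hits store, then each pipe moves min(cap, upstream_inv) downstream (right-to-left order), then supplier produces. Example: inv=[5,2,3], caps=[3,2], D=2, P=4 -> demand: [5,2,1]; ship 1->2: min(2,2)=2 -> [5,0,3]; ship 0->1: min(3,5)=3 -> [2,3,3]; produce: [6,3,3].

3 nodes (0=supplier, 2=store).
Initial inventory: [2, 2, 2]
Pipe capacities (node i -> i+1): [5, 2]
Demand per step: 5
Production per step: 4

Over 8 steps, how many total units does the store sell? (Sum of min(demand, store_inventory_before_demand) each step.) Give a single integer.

Step 1: sold=2 (running total=2) -> [4 2 2]
Step 2: sold=2 (running total=4) -> [4 4 2]
Step 3: sold=2 (running total=6) -> [4 6 2]
Step 4: sold=2 (running total=8) -> [4 8 2]
Step 5: sold=2 (running total=10) -> [4 10 2]
Step 6: sold=2 (running total=12) -> [4 12 2]
Step 7: sold=2 (running total=14) -> [4 14 2]
Step 8: sold=2 (running total=16) -> [4 16 2]

Answer: 16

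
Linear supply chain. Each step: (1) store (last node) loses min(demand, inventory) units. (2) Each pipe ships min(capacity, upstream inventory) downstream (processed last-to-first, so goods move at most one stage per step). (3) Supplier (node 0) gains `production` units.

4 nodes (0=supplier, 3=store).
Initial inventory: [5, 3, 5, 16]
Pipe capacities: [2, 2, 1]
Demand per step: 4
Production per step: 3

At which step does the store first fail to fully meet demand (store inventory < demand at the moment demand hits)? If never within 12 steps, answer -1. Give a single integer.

Step 1: demand=4,sold=4 ship[2->3]=1 ship[1->2]=2 ship[0->1]=2 prod=3 -> [6 3 6 13]
Step 2: demand=4,sold=4 ship[2->3]=1 ship[1->2]=2 ship[0->1]=2 prod=3 -> [7 3 7 10]
Step 3: demand=4,sold=4 ship[2->3]=1 ship[1->2]=2 ship[0->1]=2 prod=3 -> [8 3 8 7]
Step 4: demand=4,sold=4 ship[2->3]=1 ship[1->2]=2 ship[0->1]=2 prod=3 -> [9 3 9 4]
Step 5: demand=4,sold=4 ship[2->3]=1 ship[1->2]=2 ship[0->1]=2 prod=3 -> [10 3 10 1]
Step 6: demand=4,sold=1 ship[2->3]=1 ship[1->2]=2 ship[0->1]=2 prod=3 -> [11 3 11 1]
Step 7: demand=4,sold=1 ship[2->3]=1 ship[1->2]=2 ship[0->1]=2 prod=3 -> [12 3 12 1]
Step 8: demand=4,sold=1 ship[2->3]=1 ship[1->2]=2 ship[0->1]=2 prod=3 -> [13 3 13 1]
Step 9: demand=4,sold=1 ship[2->3]=1 ship[1->2]=2 ship[0->1]=2 prod=3 -> [14 3 14 1]
Step 10: demand=4,sold=1 ship[2->3]=1 ship[1->2]=2 ship[0->1]=2 prod=3 -> [15 3 15 1]
Step 11: demand=4,sold=1 ship[2->3]=1 ship[1->2]=2 ship[0->1]=2 prod=3 -> [16 3 16 1]
Step 12: demand=4,sold=1 ship[2->3]=1 ship[1->2]=2 ship[0->1]=2 prod=3 -> [17 3 17 1]
First stockout at step 6

6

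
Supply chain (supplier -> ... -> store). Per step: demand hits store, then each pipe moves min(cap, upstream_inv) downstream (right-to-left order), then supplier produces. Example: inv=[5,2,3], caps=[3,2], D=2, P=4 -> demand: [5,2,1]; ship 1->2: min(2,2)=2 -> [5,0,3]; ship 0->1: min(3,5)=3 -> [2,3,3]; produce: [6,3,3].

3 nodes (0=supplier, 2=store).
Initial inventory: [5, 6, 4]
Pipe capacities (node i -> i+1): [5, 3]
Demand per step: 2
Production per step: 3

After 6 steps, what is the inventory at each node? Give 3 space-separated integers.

Step 1: demand=2,sold=2 ship[1->2]=3 ship[0->1]=5 prod=3 -> inv=[3 8 5]
Step 2: demand=2,sold=2 ship[1->2]=3 ship[0->1]=3 prod=3 -> inv=[3 8 6]
Step 3: demand=2,sold=2 ship[1->2]=3 ship[0->1]=3 prod=3 -> inv=[3 8 7]
Step 4: demand=2,sold=2 ship[1->2]=3 ship[0->1]=3 prod=3 -> inv=[3 8 8]
Step 5: demand=2,sold=2 ship[1->2]=3 ship[0->1]=3 prod=3 -> inv=[3 8 9]
Step 6: demand=2,sold=2 ship[1->2]=3 ship[0->1]=3 prod=3 -> inv=[3 8 10]

3 8 10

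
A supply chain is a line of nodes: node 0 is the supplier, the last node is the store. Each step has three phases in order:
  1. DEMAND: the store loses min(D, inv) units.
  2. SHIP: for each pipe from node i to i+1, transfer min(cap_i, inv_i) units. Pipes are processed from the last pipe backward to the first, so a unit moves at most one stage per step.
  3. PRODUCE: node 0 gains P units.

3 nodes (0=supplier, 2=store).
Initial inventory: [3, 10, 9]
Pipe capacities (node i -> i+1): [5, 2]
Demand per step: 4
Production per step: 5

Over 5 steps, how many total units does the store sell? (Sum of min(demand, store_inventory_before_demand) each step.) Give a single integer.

Answer: 17

Derivation:
Step 1: sold=4 (running total=4) -> [5 11 7]
Step 2: sold=4 (running total=8) -> [5 14 5]
Step 3: sold=4 (running total=12) -> [5 17 3]
Step 4: sold=3 (running total=15) -> [5 20 2]
Step 5: sold=2 (running total=17) -> [5 23 2]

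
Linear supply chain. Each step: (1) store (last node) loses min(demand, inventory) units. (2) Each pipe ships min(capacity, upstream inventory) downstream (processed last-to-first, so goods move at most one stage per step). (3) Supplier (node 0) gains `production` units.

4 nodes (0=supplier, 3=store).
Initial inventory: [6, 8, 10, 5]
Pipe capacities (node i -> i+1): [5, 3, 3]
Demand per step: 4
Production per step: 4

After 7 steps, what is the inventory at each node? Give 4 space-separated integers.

Step 1: demand=4,sold=4 ship[2->3]=3 ship[1->2]=3 ship[0->1]=5 prod=4 -> inv=[5 10 10 4]
Step 2: demand=4,sold=4 ship[2->3]=3 ship[1->2]=3 ship[0->1]=5 prod=4 -> inv=[4 12 10 3]
Step 3: demand=4,sold=3 ship[2->3]=3 ship[1->2]=3 ship[0->1]=4 prod=4 -> inv=[4 13 10 3]
Step 4: demand=4,sold=3 ship[2->3]=3 ship[1->2]=3 ship[0->1]=4 prod=4 -> inv=[4 14 10 3]
Step 5: demand=4,sold=3 ship[2->3]=3 ship[1->2]=3 ship[0->1]=4 prod=4 -> inv=[4 15 10 3]
Step 6: demand=4,sold=3 ship[2->3]=3 ship[1->2]=3 ship[0->1]=4 prod=4 -> inv=[4 16 10 3]
Step 7: demand=4,sold=3 ship[2->3]=3 ship[1->2]=3 ship[0->1]=4 prod=4 -> inv=[4 17 10 3]

4 17 10 3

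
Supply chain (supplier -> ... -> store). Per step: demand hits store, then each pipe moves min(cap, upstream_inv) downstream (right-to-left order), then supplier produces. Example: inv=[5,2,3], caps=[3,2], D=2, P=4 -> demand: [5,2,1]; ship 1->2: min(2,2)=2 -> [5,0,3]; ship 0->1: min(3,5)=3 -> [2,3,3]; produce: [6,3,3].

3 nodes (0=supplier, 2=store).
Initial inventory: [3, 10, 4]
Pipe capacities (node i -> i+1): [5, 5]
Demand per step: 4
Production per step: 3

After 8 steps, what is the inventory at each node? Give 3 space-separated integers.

Step 1: demand=4,sold=4 ship[1->2]=5 ship[0->1]=3 prod=3 -> inv=[3 8 5]
Step 2: demand=4,sold=4 ship[1->2]=5 ship[0->1]=3 prod=3 -> inv=[3 6 6]
Step 3: demand=4,sold=4 ship[1->2]=5 ship[0->1]=3 prod=3 -> inv=[3 4 7]
Step 4: demand=4,sold=4 ship[1->2]=4 ship[0->1]=3 prod=3 -> inv=[3 3 7]
Step 5: demand=4,sold=4 ship[1->2]=3 ship[0->1]=3 prod=3 -> inv=[3 3 6]
Step 6: demand=4,sold=4 ship[1->2]=3 ship[0->1]=3 prod=3 -> inv=[3 3 5]
Step 7: demand=4,sold=4 ship[1->2]=3 ship[0->1]=3 prod=3 -> inv=[3 3 4]
Step 8: demand=4,sold=4 ship[1->2]=3 ship[0->1]=3 prod=3 -> inv=[3 3 3]

3 3 3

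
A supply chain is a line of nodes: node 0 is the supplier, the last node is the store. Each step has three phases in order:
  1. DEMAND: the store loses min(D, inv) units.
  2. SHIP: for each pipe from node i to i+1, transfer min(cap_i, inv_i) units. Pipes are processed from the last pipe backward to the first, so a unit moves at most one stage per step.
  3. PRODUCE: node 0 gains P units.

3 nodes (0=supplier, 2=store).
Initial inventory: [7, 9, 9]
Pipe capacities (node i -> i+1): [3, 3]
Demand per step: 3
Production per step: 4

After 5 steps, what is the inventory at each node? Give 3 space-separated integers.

Step 1: demand=3,sold=3 ship[1->2]=3 ship[0->1]=3 prod=4 -> inv=[8 9 9]
Step 2: demand=3,sold=3 ship[1->2]=3 ship[0->1]=3 prod=4 -> inv=[9 9 9]
Step 3: demand=3,sold=3 ship[1->2]=3 ship[0->1]=3 prod=4 -> inv=[10 9 9]
Step 4: demand=3,sold=3 ship[1->2]=3 ship[0->1]=3 prod=4 -> inv=[11 9 9]
Step 5: demand=3,sold=3 ship[1->2]=3 ship[0->1]=3 prod=4 -> inv=[12 9 9]

12 9 9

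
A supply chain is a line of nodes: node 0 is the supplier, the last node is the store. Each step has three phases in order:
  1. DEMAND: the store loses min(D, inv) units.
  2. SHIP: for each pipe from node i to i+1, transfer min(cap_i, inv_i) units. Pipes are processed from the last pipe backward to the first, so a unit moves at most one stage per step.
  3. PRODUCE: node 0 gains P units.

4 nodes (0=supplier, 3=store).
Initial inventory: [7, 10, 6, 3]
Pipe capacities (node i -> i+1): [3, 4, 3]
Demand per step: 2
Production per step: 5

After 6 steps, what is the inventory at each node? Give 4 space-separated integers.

Step 1: demand=2,sold=2 ship[2->3]=3 ship[1->2]=4 ship[0->1]=3 prod=5 -> inv=[9 9 7 4]
Step 2: demand=2,sold=2 ship[2->3]=3 ship[1->2]=4 ship[0->1]=3 prod=5 -> inv=[11 8 8 5]
Step 3: demand=2,sold=2 ship[2->3]=3 ship[1->2]=4 ship[0->1]=3 prod=5 -> inv=[13 7 9 6]
Step 4: demand=2,sold=2 ship[2->3]=3 ship[1->2]=4 ship[0->1]=3 prod=5 -> inv=[15 6 10 7]
Step 5: demand=2,sold=2 ship[2->3]=3 ship[1->2]=4 ship[0->1]=3 prod=5 -> inv=[17 5 11 8]
Step 6: demand=2,sold=2 ship[2->3]=3 ship[1->2]=4 ship[0->1]=3 prod=5 -> inv=[19 4 12 9]

19 4 12 9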